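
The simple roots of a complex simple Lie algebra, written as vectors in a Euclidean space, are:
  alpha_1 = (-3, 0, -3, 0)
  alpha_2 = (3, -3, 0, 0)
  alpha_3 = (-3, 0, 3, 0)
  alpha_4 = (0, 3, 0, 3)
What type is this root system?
D_4

Compute the Cartan integers a_ij = 2(alpha_i, alpha_j)/(alpha_j, alpha_j); the resulting 4x4 Cartan matrix is
[[2, -1, 0, 0], [-1, 2, -1, -1], [0, -1, 2, 0], [0, -1, 0, 2]].
All simple roots have the same length, so the diagram is simply laced. The associated Dynkin diagram is a chain of 2 nodes with a fork of two nodes at one end (D_4), so the type is D_4 (the algebra so(8)).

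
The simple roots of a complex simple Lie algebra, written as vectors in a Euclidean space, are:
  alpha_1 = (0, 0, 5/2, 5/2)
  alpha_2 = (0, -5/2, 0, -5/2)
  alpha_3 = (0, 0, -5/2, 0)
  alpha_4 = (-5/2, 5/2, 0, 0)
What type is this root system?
Compute the Cartan integers a_ij = 2(alpha_i, alpha_j)/(alpha_j, alpha_j); the resulting 4x4 Cartan matrix is
[[2, -1, -2, 0], [-1, 2, 0, -1], [-1, 0, 2, 0], [0, -1, 0, 2]].
The roots have two lengths (squared-length ratio 2:1); the short ones are alpha_{3}. The associated Dynkin diagram is a chain of 4 nodes with a double edge at one end; the terminal node there is the unique short simple root (B_4), so the type is B_4 (the algebra so(9)).

B_4 (so(9))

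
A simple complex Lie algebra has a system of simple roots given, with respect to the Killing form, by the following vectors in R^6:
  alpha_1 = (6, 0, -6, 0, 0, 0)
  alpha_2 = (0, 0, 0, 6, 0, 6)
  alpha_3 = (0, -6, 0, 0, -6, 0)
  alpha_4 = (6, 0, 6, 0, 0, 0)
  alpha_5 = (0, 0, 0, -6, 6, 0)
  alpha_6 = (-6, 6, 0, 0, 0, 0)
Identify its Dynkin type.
D_6

Compute the Cartan integers a_ij = 2(alpha_i, alpha_j)/(alpha_j, alpha_j); the resulting 6x6 Cartan matrix is
[[2, 0, 0, 0, 0, -1], [0, 2, 0, 0, -1, 0], [0, 0, 2, 0, -1, -1], [0, 0, 0, 2, 0, -1], [0, -1, -1, 0, 2, 0], [-1, 0, -1, -1, 0, 2]].
All simple roots have the same length, so the diagram is simply laced. The associated Dynkin diagram is a chain of 4 nodes with a fork of two nodes at one end (D_6), so the type is D_6 (the algebra so(12)).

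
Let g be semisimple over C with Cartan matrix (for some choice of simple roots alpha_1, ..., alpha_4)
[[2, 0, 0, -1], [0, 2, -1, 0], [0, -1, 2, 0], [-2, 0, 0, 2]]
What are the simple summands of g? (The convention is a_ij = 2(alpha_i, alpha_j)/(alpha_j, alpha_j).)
The diagram associated to this matrix has two connected components: the simple roots {alpha_2, alpha_3} form a chain of 2 nodes with single edges (A_2), and {alpha_1, alpha_4} form a chain of 2 nodes with a double edge at one end; the terminal node there is the unique short simple root (B_2). A semisimple Lie algebra decomposes uniquely as the direct sum of simple ideals, one per connected component of its Dynkin diagram, so g ≅ A_2 ⊕ B_2 (dimension 8 + 10 = 18).

A_2 + B_2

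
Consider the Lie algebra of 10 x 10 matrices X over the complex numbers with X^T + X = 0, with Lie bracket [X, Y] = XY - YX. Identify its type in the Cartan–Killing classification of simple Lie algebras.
This is so(10) with 10 even, which has dimension 10(10-1)/2 = 45 and rank 10/2 = 5. In the classification of classical Lie algebras, the orthogonal algebra so(2n) in an even number of variables has type D_n; here n = 5, so the Dynkin diagram is a chain of 3 nodes with a fork of two nodes at one end (D_5). Hence the type is D_5.

type D_5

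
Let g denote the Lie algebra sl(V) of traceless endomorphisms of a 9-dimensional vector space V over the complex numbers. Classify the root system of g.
A_8 (sl(9))

This is sl(9), which has dimension 9^2 - 1 = 80 and rank 9 - 1 = 8 (a Cartan subalgebra is the diagonal traceless matrices). In the classification of classical Lie algebras, the special linear algebra sl(n+1) has type A_n; here n = 8, so the Dynkin diagram is a chain of 8 nodes with single edges (A_8). Hence the type is A_8.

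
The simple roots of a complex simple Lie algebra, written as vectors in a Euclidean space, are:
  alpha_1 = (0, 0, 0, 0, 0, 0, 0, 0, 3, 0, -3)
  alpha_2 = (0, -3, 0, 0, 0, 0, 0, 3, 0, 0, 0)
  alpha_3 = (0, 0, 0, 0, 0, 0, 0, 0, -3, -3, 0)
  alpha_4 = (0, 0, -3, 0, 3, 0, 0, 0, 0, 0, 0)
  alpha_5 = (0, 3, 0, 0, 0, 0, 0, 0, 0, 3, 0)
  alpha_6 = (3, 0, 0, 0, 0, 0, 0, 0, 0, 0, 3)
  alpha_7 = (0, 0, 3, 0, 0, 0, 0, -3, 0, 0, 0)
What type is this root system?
A7

Compute the Cartan integers a_ij = 2(alpha_i, alpha_j)/(alpha_j, alpha_j); the resulting 7x7 Cartan matrix is
[[2, 0, -1, 0, 0, -1, 0], [0, 2, 0, 0, -1, 0, -1], [-1, 0, 2, 0, -1, 0, 0], [0, 0, 0, 2, 0, 0, -1], [0, -1, -1, 0, 2, 0, 0], [-1, 0, 0, 0, 0, 2, 0], [0, -1, 0, -1, 0, 0, 2]].
All simple roots have the same length, so the diagram is simply laced. The associated Dynkin diagram is a chain of 7 nodes with single edges (A_7), so the type is A_7 (the algebra sl(8)).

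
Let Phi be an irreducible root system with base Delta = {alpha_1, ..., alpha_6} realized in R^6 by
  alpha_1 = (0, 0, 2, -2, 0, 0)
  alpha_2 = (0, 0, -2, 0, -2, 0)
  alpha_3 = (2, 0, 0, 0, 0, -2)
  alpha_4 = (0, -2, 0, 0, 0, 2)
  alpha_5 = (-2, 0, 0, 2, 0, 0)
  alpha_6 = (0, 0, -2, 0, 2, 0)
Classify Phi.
Compute the Cartan integers a_ij = 2(alpha_i, alpha_j)/(alpha_j, alpha_j); the resulting 6x6 Cartan matrix is
[[2, -1, 0, 0, -1, -1], [-1, 2, 0, 0, 0, 0], [0, 0, 2, -1, -1, 0], [0, 0, -1, 2, 0, 0], [-1, 0, -1, 0, 2, 0], [-1, 0, 0, 0, 0, 2]].
All simple roots have the same length, so the diagram is simply laced. The associated Dynkin diagram is a chain of 4 nodes with a fork of two nodes at one end (D_6), so the type is D_6 (the algebra so(12)).

D_6 (so(12))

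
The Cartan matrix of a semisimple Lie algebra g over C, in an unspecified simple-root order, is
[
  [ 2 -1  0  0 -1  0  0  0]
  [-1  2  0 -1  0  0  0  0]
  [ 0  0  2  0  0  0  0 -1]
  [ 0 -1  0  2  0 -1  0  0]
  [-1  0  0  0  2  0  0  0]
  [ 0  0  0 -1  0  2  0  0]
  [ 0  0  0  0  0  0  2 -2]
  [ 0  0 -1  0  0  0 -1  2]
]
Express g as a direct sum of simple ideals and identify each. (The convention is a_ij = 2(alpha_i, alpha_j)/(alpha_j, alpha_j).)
The diagram associated to this matrix has two connected components: the simple roots {alpha_1, alpha_2, alpha_4, alpha_5, alpha_6} form a chain of 5 nodes with single edges (A_5), and {alpha_3, alpha_7, alpha_8} form a chain of 3 nodes with a double edge at one end; the terminal node there is the unique long simple root (C_3). A semisimple Lie algebra decomposes uniquely as the direct sum of simple ideals, one per connected component of its Dynkin diagram, so g ≅ A_5 ⊕ C_3 (dimension 35 + 21 = 56).

A_5 (sl(6)) + C_3 (sp(6))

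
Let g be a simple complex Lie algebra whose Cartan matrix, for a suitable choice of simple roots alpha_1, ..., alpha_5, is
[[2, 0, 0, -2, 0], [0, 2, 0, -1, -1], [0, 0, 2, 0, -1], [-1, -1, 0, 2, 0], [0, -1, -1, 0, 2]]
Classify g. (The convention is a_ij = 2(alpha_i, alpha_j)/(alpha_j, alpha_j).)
type C_5

The matrix has rank 5 with 2's on the diagonal. Reading the off-diagonal entries as Dynkin edges (a single edge where a_ij = a_ji = -1; a double or triple edge where a_ij * a_ji = 2 or 3), the diagram is a chain of 5 nodes with a double edge at one end; the terminal node there is the unique long simple root (C_5). One simple-root ordering that puts it in standard form is (alpha_3, alpha_5, alpha_2, alpha_4, alpha_1). So the algebra is type C_5, i.e. sp(10).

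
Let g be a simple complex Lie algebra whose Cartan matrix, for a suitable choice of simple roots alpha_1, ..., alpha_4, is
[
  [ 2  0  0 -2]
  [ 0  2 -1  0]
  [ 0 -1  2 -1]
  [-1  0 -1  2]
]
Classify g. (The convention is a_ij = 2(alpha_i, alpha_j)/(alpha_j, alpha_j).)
C_4 (sp(8))

The matrix has rank 4 with 2's on the diagonal. Reading the off-diagonal entries as Dynkin edges (a single edge where a_ij = a_ji = -1; a double or triple edge where a_ij * a_ji = 2 or 3), the diagram is a chain of 4 nodes with a double edge at one end; the terminal node there is the unique long simple root (C_4). One simple-root ordering that puts it in standard form is (alpha_2, alpha_3, alpha_4, alpha_1). So the algebra is type C_4, i.e. sp(8).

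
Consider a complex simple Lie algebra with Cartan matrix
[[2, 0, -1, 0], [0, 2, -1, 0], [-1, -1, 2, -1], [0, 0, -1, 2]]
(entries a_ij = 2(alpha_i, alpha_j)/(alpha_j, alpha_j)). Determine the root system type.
D4

The matrix has rank 4 with 2's on the diagonal. Reading the off-diagonal entries as Dynkin edges (a single edge where a_ij = a_ji = -1; a double or triple edge where a_ij * a_ji = 2 or 3), the diagram is a chain of 2 nodes with a fork of two nodes at one end (D_4). One simple-root ordering that puts it in standard form is (alpha_4, alpha_3, alpha_1, alpha_2). So the algebra is type D_4, i.e. so(8).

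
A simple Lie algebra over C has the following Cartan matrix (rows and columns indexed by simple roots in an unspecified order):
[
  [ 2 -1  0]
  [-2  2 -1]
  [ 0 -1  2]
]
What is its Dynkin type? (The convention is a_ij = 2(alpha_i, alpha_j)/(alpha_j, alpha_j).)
B3

The matrix has rank 3 with 2's on the diagonal. Reading the off-diagonal entries as Dynkin edges (a single edge where a_ij = a_ji = -1; a double or triple edge where a_ij * a_ji = 2 or 3), the diagram is a chain of 3 nodes with a double edge at one end; the terminal node there is the unique short simple root (B_3). One simple-root ordering that puts it in standard form is (alpha_3, alpha_2, alpha_1). So the algebra is type B_3, i.e. so(7).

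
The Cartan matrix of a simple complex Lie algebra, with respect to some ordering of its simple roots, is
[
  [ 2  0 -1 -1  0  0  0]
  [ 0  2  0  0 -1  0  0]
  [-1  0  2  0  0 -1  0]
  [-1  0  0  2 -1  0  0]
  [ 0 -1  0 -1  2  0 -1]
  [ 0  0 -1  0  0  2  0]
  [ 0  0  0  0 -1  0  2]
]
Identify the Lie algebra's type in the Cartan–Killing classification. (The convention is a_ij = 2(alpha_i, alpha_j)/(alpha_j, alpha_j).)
The matrix has rank 7 with 2's on the diagonal. Reading the off-diagonal entries as Dynkin edges (a single edge where a_ij = a_ji = -1; a double or triple edge where a_ij * a_ji = 2 or 3), the diagram is a chain of 5 nodes with a fork of two nodes at one end (D_7). One simple-root ordering that puts it in standard form is (alpha_6, alpha_3, alpha_1, alpha_4, alpha_5, alpha_7, alpha_2). So the algebra is type D_7, i.e. so(14).

D_7 (so(14))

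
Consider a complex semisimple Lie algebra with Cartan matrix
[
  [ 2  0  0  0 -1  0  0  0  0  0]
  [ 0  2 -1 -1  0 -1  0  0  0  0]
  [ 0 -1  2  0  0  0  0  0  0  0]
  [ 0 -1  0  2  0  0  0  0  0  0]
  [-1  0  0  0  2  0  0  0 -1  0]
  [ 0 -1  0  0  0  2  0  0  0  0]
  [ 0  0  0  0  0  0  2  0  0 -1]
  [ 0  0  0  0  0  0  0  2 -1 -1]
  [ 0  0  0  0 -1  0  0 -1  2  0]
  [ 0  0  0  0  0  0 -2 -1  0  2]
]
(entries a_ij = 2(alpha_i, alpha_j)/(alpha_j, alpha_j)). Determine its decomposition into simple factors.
B6 ⊕ D4

The diagram associated to this matrix has two connected components: the simple roots {alpha_1, alpha_5, alpha_7, alpha_8, alpha_9, alpha_10} form a chain of 6 nodes with a double edge at one end; the terminal node there is the unique short simple root (B_6), and {alpha_2, alpha_3, alpha_4, alpha_6} form a chain of 2 nodes with a fork of two nodes at one end (D_4). A semisimple Lie algebra decomposes uniquely as the direct sum of simple ideals, one per connected component of its Dynkin diagram, so g ≅ B_6 ⊕ D_4 (dimension 78 + 28 = 106).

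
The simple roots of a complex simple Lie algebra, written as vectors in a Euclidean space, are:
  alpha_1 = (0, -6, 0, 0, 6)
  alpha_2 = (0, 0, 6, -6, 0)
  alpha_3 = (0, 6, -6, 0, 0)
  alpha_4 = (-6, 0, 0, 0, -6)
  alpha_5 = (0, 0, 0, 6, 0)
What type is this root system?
Compute the Cartan integers a_ij = 2(alpha_i, alpha_j)/(alpha_j, alpha_j); the resulting 5x5 Cartan matrix is
[[2, 0, -1, -1, 0], [0, 2, -1, 0, -2], [-1, -1, 2, 0, 0], [-1, 0, 0, 2, 0], [0, -1, 0, 0, 2]].
The roots have two lengths (squared-length ratio 2:1); the short ones are alpha_{5}. The associated Dynkin diagram is a chain of 5 nodes with a double edge at one end; the terminal node there is the unique short simple root (B_5), so the type is B_5 (the algebra so(11)).

B_5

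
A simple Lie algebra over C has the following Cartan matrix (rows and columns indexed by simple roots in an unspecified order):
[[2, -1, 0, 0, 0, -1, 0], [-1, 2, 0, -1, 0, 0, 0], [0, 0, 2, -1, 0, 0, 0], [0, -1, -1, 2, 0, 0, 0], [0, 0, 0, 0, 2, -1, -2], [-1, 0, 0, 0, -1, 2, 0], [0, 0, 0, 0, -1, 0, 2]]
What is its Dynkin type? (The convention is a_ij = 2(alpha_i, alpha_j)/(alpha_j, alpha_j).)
B_7 (so(15))

The matrix has rank 7 with 2's on the diagonal. Reading the off-diagonal entries as Dynkin edges (a single edge where a_ij = a_ji = -1; a double or triple edge where a_ij * a_ji = 2 or 3), the diagram is a chain of 7 nodes with a double edge at one end; the terminal node there is the unique short simple root (B_7). One simple-root ordering that puts it in standard form is (alpha_3, alpha_4, alpha_2, alpha_1, alpha_6, alpha_5, alpha_7). So the algebra is type B_7, i.e. so(15).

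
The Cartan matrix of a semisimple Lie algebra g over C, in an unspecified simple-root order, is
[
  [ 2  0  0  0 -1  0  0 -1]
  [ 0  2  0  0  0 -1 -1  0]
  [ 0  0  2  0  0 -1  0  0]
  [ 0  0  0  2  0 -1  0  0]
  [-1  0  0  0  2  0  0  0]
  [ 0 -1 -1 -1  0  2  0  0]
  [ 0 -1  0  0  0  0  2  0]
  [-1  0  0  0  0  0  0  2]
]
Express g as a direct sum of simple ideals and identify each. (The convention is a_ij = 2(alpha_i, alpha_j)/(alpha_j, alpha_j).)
A3 ⊕ D5

The diagram associated to this matrix has two connected components: the simple roots {alpha_1, alpha_5, alpha_8} form a chain of 3 nodes with single edges (A_3), and {alpha_2, alpha_3, alpha_4, alpha_6, alpha_7} form a chain of 3 nodes with a fork of two nodes at one end (D_5). A semisimple Lie algebra decomposes uniquely as the direct sum of simple ideals, one per connected component of its Dynkin diagram, so g ≅ A_3 ⊕ D_5 (dimension 15 + 45 = 60).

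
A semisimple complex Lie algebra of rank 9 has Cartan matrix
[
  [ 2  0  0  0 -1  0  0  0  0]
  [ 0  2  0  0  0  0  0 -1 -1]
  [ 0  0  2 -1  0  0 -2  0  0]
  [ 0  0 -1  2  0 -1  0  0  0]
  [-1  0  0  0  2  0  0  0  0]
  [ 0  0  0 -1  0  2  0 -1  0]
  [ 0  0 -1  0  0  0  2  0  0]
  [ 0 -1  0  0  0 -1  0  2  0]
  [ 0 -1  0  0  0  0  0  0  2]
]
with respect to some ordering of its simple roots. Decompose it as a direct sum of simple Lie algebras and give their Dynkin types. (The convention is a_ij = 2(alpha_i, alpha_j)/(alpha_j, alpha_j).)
A_2 (sl(3)) + B_7 (so(15))

The diagram associated to this matrix has two connected components: the simple roots {alpha_1, alpha_5} form a chain of 2 nodes with single edges (A_2), and {alpha_2, alpha_3, alpha_4, alpha_6, alpha_7, alpha_8, alpha_9} form a chain of 7 nodes with a double edge at one end; the terminal node there is the unique short simple root (B_7). A semisimple Lie algebra decomposes uniquely as the direct sum of simple ideals, one per connected component of its Dynkin diagram, so g ≅ A_2 ⊕ B_7 (dimension 8 + 105 = 113).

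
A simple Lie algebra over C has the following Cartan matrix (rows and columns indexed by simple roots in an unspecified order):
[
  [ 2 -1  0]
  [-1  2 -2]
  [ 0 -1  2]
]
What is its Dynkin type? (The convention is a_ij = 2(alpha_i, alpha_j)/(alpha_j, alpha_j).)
type B_3

The matrix has rank 3 with 2's on the diagonal. Reading the off-diagonal entries as Dynkin edges (a single edge where a_ij = a_ji = -1; a double or triple edge where a_ij * a_ji = 2 or 3), the diagram is a chain of 3 nodes with a double edge at one end; the terminal node there is the unique short simple root (B_3). One simple-root ordering that puts it in standard form is (alpha_1, alpha_2, alpha_3). So the algebra is type B_3, i.e. so(7).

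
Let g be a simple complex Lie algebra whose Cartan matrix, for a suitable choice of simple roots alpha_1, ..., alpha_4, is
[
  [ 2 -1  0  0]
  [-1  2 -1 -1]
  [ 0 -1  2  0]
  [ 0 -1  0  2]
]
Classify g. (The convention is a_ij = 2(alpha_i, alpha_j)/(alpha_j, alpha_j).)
The matrix has rank 4 with 2's on the diagonal. Reading the off-diagonal entries as Dynkin edges (a single edge where a_ij = a_ji = -1; a double or triple edge where a_ij * a_ji = 2 or 3), the diagram is a chain of 2 nodes with a fork of two nodes at one end (D_4). One simple-root ordering that puts it in standard form is (alpha_1, alpha_2, alpha_3, alpha_4). So the algebra is type D_4, i.e. so(8).

D_4 (so(8))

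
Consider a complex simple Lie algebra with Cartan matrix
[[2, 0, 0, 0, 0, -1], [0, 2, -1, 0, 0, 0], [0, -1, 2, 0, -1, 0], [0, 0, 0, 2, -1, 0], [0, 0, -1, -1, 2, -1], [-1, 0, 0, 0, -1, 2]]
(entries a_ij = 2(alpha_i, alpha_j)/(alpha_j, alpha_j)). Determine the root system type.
The matrix has rank 6 with 2's on the diagonal. Reading the off-diagonal entries as Dynkin edges (a single edge where a_ij = a_ji = -1; a double or triple edge where a_ij * a_ji = 2 or 3), the diagram is a chain of 5 nodes with one extra node attached to the third node from one end (E_6). One simple-root ordering that puts it in standard form is (alpha_2, alpha_4, alpha_3, alpha_5, alpha_6, alpha_1). So the algebra is type E_6.

E_6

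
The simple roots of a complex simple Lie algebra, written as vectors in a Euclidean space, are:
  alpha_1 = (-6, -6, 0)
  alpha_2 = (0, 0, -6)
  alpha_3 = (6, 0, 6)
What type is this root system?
B_3

Compute the Cartan integers a_ij = 2(alpha_i, alpha_j)/(alpha_j, alpha_j); the resulting 3x3 Cartan matrix is
[[2, 0, -1], [0, 2, -1], [-1, -2, 2]].
The roots have two lengths (squared-length ratio 2:1); the short ones are alpha_{2}. The associated Dynkin diagram is a chain of 3 nodes with a double edge at one end; the terminal node there is the unique short simple root (B_3), so the type is B_3 (the algebra so(7)).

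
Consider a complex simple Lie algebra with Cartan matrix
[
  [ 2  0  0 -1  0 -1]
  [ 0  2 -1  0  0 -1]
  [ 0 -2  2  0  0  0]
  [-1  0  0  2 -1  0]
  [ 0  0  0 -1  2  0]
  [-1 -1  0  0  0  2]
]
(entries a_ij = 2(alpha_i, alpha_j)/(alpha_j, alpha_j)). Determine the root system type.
The matrix has rank 6 with 2's on the diagonal. Reading the off-diagonal entries as Dynkin edges (a single edge where a_ij = a_ji = -1; a double or triple edge where a_ij * a_ji = 2 or 3), the diagram is a chain of 6 nodes with a double edge at one end; the terminal node there is the unique long simple root (C_6). One simple-root ordering that puts it in standard form is (alpha_5, alpha_4, alpha_1, alpha_6, alpha_2, alpha_3). So the algebra is type C_6, i.e. sp(12).

C_6 (sp(12))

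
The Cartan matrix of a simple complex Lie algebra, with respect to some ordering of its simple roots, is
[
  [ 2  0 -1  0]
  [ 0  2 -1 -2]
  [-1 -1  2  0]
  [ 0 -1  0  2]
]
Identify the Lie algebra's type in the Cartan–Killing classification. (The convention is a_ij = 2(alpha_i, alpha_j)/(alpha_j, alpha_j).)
The matrix has rank 4 with 2's on the diagonal. Reading the off-diagonal entries as Dynkin edges (a single edge where a_ij = a_ji = -1; a double or triple edge where a_ij * a_ji = 2 or 3), the diagram is a chain of 4 nodes with a double edge at one end; the terminal node there is the unique short simple root (B_4). One simple-root ordering that puts it in standard form is (alpha_1, alpha_3, alpha_2, alpha_4). So the algebra is type B_4, i.e. so(9).

B_4 (so(9))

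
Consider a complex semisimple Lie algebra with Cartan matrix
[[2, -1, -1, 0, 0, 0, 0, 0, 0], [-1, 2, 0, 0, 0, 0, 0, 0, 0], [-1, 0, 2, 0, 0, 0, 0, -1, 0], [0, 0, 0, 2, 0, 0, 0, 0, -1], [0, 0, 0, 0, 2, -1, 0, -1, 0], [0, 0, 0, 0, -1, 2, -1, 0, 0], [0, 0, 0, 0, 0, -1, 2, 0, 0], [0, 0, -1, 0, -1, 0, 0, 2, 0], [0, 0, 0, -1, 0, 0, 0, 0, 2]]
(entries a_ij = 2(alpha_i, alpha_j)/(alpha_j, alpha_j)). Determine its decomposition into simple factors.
type A_2 ⊕ type A_7

The diagram associated to this matrix has two connected components: the simple roots {alpha_4, alpha_9} form a chain of 2 nodes with single edges (A_2), and {alpha_1, alpha_2, alpha_3, alpha_5, alpha_6, alpha_7, alpha_8} form a chain of 7 nodes with single edges (A_7). A semisimple Lie algebra decomposes uniquely as the direct sum of simple ideals, one per connected component of its Dynkin diagram, so g ≅ A_2 ⊕ A_7 (dimension 8 + 63 = 71).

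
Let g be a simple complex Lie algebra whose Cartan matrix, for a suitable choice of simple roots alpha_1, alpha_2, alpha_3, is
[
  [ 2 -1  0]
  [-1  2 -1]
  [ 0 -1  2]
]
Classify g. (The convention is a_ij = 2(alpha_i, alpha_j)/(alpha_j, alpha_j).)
type A_3

The matrix has rank 3 with 2's on the diagonal. Reading the off-diagonal entries as Dynkin edges (a single edge where a_ij = a_ji = -1; a double or triple edge where a_ij * a_ji = 2 or 3), the diagram is a chain of 3 nodes with single edges (A_3). One simple-root ordering that puts it in standard form is (alpha_1, alpha_2, alpha_3). So the algebra is type A_3, i.e. sl(4).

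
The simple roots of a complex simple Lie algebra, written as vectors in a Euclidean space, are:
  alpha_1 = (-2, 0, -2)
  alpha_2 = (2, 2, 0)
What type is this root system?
Compute the Cartan integers a_ij = 2(alpha_i, alpha_j)/(alpha_j, alpha_j); the resulting 2x2 Cartan matrix is
[[2, -1], [-1, 2]].
All simple roots have the same length, so the diagram is simply laced. The associated Dynkin diagram is a chain of 2 nodes with single edges (A_2), so the type is A_2 (the algebra sl(3)).

A2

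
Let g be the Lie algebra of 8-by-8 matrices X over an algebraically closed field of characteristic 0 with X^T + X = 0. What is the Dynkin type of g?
This is so(8) with 8 even, which has dimension 8(8-1)/2 = 28 and rank 8/2 = 4. In the classification of classical Lie algebras, the orthogonal algebra so(2n) in an even number of variables has type D_n; here n = 4, so the Dynkin diagram is a chain of 2 nodes with a fork of two nodes at one end (D_4). Hence the type is D_4.

type D_4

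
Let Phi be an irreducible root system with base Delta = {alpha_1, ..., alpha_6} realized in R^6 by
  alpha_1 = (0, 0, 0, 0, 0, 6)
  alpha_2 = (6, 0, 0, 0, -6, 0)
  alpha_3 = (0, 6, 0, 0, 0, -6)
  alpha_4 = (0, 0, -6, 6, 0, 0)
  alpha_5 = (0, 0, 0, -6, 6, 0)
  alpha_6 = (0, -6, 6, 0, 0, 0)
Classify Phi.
Compute the Cartan integers a_ij = 2(alpha_i, alpha_j)/(alpha_j, alpha_j); the resulting 6x6 Cartan matrix is
[[2, 0, -1, 0, 0, 0], [0, 2, 0, 0, -1, 0], [-2, 0, 2, 0, 0, -1], [0, 0, 0, 2, -1, -1], [0, -1, 0, -1, 2, 0], [0, 0, -1, -1, 0, 2]].
The roots have two lengths (squared-length ratio 2:1); the short ones are alpha_{1}. The associated Dynkin diagram is a chain of 6 nodes with a double edge at one end; the terminal node there is the unique short simple root (B_6), so the type is B_6 (the algebra so(13)).

type B_6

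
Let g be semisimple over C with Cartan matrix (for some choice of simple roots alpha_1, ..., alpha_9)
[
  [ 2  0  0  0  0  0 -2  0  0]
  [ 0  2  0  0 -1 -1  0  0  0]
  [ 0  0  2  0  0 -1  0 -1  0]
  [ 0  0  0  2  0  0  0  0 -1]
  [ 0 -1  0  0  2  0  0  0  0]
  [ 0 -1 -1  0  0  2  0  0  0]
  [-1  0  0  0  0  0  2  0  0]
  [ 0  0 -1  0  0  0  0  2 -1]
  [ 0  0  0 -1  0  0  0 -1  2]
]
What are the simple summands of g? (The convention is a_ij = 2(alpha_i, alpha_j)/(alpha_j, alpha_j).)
A7 + B2

The diagram associated to this matrix has two connected components: the simple roots {alpha_2, alpha_3, alpha_4, alpha_5, alpha_6, alpha_8, alpha_9} form a chain of 7 nodes with single edges (A_7), and {alpha_1, alpha_7} form a chain of 2 nodes with a double edge at one end; the terminal node there is the unique short simple root (B_2). A semisimple Lie algebra decomposes uniquely as the direct sum of simple ideals, one per connected component of its Dynkin diagram, so g ≅ A_7 ⊕ B_2 (dimension 63 + 10 = 73).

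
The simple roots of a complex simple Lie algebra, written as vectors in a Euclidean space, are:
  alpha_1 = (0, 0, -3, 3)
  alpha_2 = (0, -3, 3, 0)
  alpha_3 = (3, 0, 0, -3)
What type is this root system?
A_3

Compute the Cartan integers a_ij = 2(alpha_i, alpha_j)/(alpha_j, alpha_j); the resulting 3x3 Cartan matrix is
[[2, -1, -1], [-1, 2, 0], [-1, 0, 2]].
All simple roots have the same length, so the diagram is simply laced. The associated Dynkin diagram is a chain of 3 nodes with single edges (A_3), so the type is A_3 (the algebra sl(4)).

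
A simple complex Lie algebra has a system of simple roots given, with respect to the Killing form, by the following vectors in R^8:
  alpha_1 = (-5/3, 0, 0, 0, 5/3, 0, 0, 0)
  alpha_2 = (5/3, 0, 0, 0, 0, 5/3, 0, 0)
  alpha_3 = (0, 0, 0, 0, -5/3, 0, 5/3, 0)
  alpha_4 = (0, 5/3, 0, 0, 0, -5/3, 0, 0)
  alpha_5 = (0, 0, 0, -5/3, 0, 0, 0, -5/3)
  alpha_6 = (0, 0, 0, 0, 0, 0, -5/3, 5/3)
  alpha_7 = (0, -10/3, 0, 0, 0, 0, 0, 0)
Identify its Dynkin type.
Compute the Cartan integers a_ij = 2(alpha_i, alpha_j)/(alpha_j, alpha_j); the resulting 7x7 Cartan matrix is
[[2, -1, -1, 0, 0, 0, 0], [-1, 2, 0, -1, 0, 0, 0], [-1, 0, 2, 0, 0, -1, 0], [0, -1, 0, 2, 0, 0, -1], [0, 0, 0, 0, 2, -1, 0], [0, 0, -1, 0, -1, 2, 0], [0, 0, 0, -2, 0, 0, 2]].
The roots have two lengths (squared-length ratio 2:1); the short ones are alpha_{1,2,3,4,5,6}. The associated Dynkin diagram is a chain of 7 nodes with a double edge at one end; the terminal node there is the unique long simple root (C_7), so the type is C_7 (the algebra sp(14)).

C_7 (sp(14))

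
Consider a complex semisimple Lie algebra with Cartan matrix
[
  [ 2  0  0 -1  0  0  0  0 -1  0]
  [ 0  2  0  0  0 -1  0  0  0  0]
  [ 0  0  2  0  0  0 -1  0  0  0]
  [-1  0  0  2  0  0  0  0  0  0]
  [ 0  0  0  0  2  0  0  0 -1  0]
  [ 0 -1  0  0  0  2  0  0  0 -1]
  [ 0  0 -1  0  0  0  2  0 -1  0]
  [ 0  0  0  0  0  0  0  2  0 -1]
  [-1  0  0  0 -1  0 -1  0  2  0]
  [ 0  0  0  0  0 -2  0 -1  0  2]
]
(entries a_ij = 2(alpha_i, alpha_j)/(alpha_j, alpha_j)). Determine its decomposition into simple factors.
The diagram associated to this matrix has two connected components: the simple roots {alpha_1, alpha_3, alpha_4, alpha_5, alpha_7, alpha_9} form a chain of 5 nodes with one extra node attached to the third node from one end (E_6), and {alpha_2, alpha_6, alpha_8, alpha_10} form a chain of 4 nodes with a double edge between the middle two (F_4). A semisimple Lie algebra decomposes uniquely as the direct sum of simple ideals, one per connected component of its Dynkin diagram, so g ≅ E_6 ⊕ F_4 (dimension 78 + 52 = 130).

E_6 + F_4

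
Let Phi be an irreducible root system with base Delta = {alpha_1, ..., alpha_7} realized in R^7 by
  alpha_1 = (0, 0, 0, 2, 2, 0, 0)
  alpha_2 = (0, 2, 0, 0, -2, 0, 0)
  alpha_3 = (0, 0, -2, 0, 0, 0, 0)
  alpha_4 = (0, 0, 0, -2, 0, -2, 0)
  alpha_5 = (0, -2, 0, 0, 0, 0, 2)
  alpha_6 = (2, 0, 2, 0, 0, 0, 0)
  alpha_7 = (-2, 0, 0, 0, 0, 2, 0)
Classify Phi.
type B_7

Compute the Cartan integers a_ij = 2(alpha_i, alpha_j)/(alpha_j, alpha_j); the resulting 7x7 Cartan matrix is
[[2, -1, 0, -1, 0, 0, 0], [-1, 2, 0, 0, -1, 0, 0], [0, 0, 2, 0, 0, -1, 0], [-1, 0, 0, 2, 0, 0, -1], [0, -1, 0, 0, 2, 0, 0], [0, 0, -2, 0, 0, 2, -1], [0, 0, 0, -1, 0, -1, 2]].
The roots have two lengths (squared-length ratio 2:1); the short ones are alpha_{3}. The associated Dynkin diagram is a chain of 7 nodes with a double edge at one end; the terminal node there is the unique short simple root (B_7), so the type is B_7 (the algebra so(15)).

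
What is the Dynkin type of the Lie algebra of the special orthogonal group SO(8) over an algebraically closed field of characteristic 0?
D_4

This is so(8) with 8 even, which has dimension 8(8-1)/2 = 28 and rank 8/2 = 4. In the classification of classical Lie algebras, the orthogonal algebra so(2n) in an even number of variables has type D_n; here n = 4, so the Dynkin diagram is a chain of 2 nodes with a fork of two nodes at one end (D_4). Hence the type is D_4.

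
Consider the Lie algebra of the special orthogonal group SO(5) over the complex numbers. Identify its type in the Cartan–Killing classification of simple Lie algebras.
This is so(5) with 5 odd, which has dimension 5(5-1)/2 = 10 and rank (5-1)/2 = 2. In the classification of classical Lie algebras, the orthogonal algebra so(2n+1) in an odd number of variables has type B_n; here n = 2, so the Dynkin diagram is a chain of 2 nodes with a double edge at one end; the terminal node there is the unique short simple root (B_2). Hence the type is B_2.

B_2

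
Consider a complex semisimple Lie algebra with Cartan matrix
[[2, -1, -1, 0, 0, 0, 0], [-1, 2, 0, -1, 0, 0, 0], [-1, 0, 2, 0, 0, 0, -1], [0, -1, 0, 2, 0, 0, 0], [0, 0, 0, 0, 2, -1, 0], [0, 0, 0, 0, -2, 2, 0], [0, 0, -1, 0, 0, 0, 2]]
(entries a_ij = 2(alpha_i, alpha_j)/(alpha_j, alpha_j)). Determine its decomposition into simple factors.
A_5 + B_2

The diagram associated to this matrix has two connected components: the simple roots {alpha_1, alpha_2, alpha_3, alpha_4, alpha_7} form a chain of 5 nodes with single edges (A_5), and {alpha_5, alpha_6} form a chain of 2 nodes with a double edge at one end; the terminal node there is the unique short simple root (B_2). A semisimple Lie algebra decomposes uniquely as the direct sum of simple ideals, one per connected component of its Dynkin diagram, so g ≅ A_5 ⊕ B_2 (dimension 35 + 10 = 45).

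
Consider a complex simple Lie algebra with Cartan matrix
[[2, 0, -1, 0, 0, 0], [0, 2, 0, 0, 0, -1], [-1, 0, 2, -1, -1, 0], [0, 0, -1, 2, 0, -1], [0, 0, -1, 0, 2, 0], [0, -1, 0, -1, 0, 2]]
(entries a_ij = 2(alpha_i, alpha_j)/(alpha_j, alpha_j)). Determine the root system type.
type D_6

The matrix has rank 6 with 2's on the diagonal. Reading the off-diagonal entries as Dynkin edges (a single edge where a_ij = a_ji = -1; a double or triple edge where a_ij * a_ji = 2 or 3), the diagram is a chain of 4 nodes with a fork of two nodes at one end (D_6). One simple-root ordering that puts it in standard form is (alpha_2, alpha_6, alpha_4, alpha_3, alpha_1, alpha_5). So the algebra is type D_6, i.e. so(12).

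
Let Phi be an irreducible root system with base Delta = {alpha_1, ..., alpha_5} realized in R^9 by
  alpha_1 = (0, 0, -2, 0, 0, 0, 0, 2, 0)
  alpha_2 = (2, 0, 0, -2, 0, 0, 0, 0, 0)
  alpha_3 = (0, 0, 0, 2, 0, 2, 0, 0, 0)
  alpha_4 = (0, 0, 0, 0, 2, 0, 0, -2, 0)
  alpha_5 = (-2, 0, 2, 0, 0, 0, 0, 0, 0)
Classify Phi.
A_5

Compute the Cartan integers a_ij = 2(alpha_i, alpha_j)/(alpha_j, alpha_j); the resulting 5x5 Cartan matrix is
[[2, 0, 0, -1, -1], [0, 2, -1, 0, -1], [0, -1, 2, 0, 0], [-1, 0, 0, 2, 0], [-1, -1, 0, 0, 2]].
All simple roots have the same length, so the diagram is simply laced. The associated Dynkin diagram is a chain of 5 nodes with single edges (A_5), so the type is A_5 (the algebra sl(6)).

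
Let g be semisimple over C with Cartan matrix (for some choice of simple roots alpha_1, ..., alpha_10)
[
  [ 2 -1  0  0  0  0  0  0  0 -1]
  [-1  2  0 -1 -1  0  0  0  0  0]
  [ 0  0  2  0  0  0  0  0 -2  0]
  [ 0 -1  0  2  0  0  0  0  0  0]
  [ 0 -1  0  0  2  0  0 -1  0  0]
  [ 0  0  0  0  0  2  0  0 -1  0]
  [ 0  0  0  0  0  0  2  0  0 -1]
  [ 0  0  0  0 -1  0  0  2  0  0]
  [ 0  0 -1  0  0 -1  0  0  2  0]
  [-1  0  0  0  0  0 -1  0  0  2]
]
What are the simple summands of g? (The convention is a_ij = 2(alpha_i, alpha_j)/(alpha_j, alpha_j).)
type C_3 + type E_7

The diagram associated to this matrix has two connected components: the simple roots {alpha_3, alpha_6, alpha_9} form a chain of 3 nodes with a double edge at one end; the terminal node there is the unique long simple root (C_3), and {alpha_1, alpha_2, alpha_4, alpha_5, alpha_7, alpha_8, alpha_10} form a chain of 6 nodes with one extra node attached to the third node from one end (E_7). A semisimple Lie algebra decomposes uniquely as the direct sum of simple ideals, one per connected component of its Dynkin diagram, so g ≅ C_3 ⊕ E_7 (dimension 21 + 133 = 154).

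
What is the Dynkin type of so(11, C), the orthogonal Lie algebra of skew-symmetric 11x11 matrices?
B_5

This is so(11) with 11 odd, which has dimension 11(11-1)/2 = 55 and rank (11-1)/2 = 5. In the classification of classical Lie algebras, the orthogonal algebra so(2n+1) in an odd number of variables has type B_n; here n = 5, so the Dynkin diagram is a chain of 5 nodes with a double edge at one end; the terminal node there is the unique short simple root (B_5). Hence the type is B_5.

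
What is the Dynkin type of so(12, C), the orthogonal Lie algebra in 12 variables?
D_6

This is so(12) with 12 even, which has dimension 12(12-1)/2 = 66 and rank 12/2 = 6. In the classification of classical Lie algebras, the orthogonal algebra so(2n) in an even number of variables has type D_n; here n = 6, so the Dynkin diagram is a chain of 4 nodes with a fork of two nodes at one end (D_6). Hence the type is D_6.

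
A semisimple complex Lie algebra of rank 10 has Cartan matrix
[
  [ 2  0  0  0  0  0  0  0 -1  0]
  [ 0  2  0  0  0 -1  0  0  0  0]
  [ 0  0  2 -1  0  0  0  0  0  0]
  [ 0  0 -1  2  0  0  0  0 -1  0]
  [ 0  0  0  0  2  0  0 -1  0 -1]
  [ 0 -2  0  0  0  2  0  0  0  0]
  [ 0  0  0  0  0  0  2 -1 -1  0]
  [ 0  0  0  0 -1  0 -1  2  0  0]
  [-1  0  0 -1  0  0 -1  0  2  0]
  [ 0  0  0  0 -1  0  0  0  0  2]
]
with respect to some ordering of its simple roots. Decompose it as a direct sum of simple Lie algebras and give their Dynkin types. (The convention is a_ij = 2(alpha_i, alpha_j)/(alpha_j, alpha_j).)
The diagram associated to this matrix has two connected components: the simple roots {alpha_2, alpha_6} form a chain of 2 nodes with a double edge at one end; the terminal node there is the unique short simple root (B_2), and {alpha_1, alpha_3, alpha_4, alpha_5, alpha_7, alpha_8, alpha_9, alpha_10} form a chain of 7 nodes with one extra node attached to the third node from one end (E_8). A semisimple Lie algebra decomposes uniquely as the direct sum of simple ideals, one per connected component of its Dynkin diagram, so g ≅ B_2 ⊕ E_8 (dimension 10 + 248 = 258).

B_2 (so(5)) + E_8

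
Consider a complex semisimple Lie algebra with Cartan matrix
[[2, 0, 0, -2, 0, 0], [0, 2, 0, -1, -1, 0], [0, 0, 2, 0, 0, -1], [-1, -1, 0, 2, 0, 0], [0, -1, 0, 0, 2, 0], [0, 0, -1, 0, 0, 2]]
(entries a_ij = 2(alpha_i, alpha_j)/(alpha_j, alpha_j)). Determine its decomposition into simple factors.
The diagram associated to this matrix has two connected components: the simple roots {alpha_3, alpha_6} form a chain of 2 nodes with single edges (A_2), and {alpha_1, alpha_2, alpha_4, alpha_5} form a chain of 4 nodes with a double edge at one end; the terminal node there is the unique long simple root (C_4). A semisimple Lie algebra decomposes uniquely as the direct sum of simple ideals, one per connected component of its Dynkin diagram, so g ≅ A_2 ⊕ C_4 (dimension 8 + 36 = 44).

type A_2 + type C_4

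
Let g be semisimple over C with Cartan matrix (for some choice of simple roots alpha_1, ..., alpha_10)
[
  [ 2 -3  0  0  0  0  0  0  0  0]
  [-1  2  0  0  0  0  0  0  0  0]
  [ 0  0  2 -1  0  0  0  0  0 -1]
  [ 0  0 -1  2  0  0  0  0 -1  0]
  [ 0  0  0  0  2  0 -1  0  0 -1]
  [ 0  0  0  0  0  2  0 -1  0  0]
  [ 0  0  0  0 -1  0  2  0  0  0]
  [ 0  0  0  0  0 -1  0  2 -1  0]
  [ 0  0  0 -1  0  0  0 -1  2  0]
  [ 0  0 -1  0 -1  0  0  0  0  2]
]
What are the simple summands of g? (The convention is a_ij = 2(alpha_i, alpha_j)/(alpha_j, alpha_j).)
A_8 + G_2

The diagram associated to this matrix has two connected components: the simple roots {alpha_3, alpha_4, alpha_5, alpha_6, alpha_7, alpha_8, alpha_9, alpha_10} form a chain of 8 nodes with single edges (A_8), and {alpha_1, alpha_2} form two nodes joined by a triple edge (G_2). A semisimple Lie algebra decomposes uniquely as the direct sum of simple ideals, one per connected component of its Dynkin diagram, so g ≅ A_8 ⊕ G_2 (dimension 80 + 14 = 94).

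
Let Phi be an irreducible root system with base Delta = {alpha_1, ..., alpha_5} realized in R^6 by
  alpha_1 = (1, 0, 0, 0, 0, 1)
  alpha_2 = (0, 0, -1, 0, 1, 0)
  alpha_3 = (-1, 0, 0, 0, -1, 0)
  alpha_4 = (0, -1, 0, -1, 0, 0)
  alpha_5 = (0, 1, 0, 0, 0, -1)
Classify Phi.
Compute the Cartan integers a_ij = 2(alpha_i, alpha_j)/(alpha_j, alpha_j); the resulting 5x5 Cartan matrix is
[[2, 0, -1, 0, -1], [0, 2, -1, 0, 0], [-1, -1, 2, 0, 0], [0, 0, 0, 2, -1], [-1, 0, 0, -1, 2]].
All simple roots have the same length, so the diagram is simply laced. The associated Dynkin diagram is a chain of 5 nodes with single edges (A_5), so the type is A_5 (the algebra sl(6)).

type A_5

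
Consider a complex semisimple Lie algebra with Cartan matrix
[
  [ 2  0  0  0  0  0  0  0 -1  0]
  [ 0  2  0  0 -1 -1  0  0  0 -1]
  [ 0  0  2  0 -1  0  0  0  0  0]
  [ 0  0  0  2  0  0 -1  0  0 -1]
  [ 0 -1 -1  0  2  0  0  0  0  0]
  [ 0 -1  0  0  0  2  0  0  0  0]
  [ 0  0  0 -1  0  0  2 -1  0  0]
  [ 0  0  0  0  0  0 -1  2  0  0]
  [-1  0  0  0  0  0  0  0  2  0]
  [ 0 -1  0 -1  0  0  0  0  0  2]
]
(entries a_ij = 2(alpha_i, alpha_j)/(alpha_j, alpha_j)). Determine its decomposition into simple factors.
The diagram associated to this matrix has two connected components: the simple roots {alpha_1, alpha_9} form a chain of 2 nodes with single edges (A_2), and {alpha_2, alpha_3, alpha_4, alpha_5, alpha_6, alpha_7, alpha_8, alpha_10} form a chain of 7 nodes with one extra node attached to the third node from one end (E_8). A semisimple Lie algebra decomposes uniquely as the direct sum of simple ideals, one per connected component of its Dynkin diagram, so g ≅ A_2 ⊕ E_8 (dimension 8 + 248 = 256).

A_2 ⊕ E_8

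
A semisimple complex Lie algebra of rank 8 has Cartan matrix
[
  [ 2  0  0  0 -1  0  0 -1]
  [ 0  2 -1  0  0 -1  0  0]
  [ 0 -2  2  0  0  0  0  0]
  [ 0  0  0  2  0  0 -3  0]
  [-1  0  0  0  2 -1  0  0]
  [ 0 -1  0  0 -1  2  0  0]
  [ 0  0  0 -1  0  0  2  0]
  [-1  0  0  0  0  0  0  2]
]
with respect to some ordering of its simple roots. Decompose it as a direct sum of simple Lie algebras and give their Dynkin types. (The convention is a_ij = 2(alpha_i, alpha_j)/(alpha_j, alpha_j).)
The diagram associated to this matrix has two connected components: the simple roots {alpha_1, alpha_2, alpha_3, alpha_5, alpha_6, alpha_8} form a chain of 6 nodes with a double edge at one end; the terminal node there is the unique long simple root (C_6), and {alpha_4, alpha_7} form two nodes joined by a triple edge (G_2). A semisimple Lie algebra decomposes uniquely as the direct sum of simple ideals, one per connected component of its Dynkin diagram, so g ≅ C_6 ⊕ G_2 (dimension 78 + 14 = 92).

C_6 (sp(12)) + G_2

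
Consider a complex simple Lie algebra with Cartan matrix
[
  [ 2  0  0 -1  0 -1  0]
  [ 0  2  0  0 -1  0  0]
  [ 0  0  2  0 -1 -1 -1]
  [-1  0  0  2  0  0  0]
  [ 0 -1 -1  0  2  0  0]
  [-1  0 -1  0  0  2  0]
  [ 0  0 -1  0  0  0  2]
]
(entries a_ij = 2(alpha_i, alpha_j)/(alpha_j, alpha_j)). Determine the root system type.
E7

The matrix has rank 7 with 2's on the diagonal. Reading the off-diagonal entries as Dynkin edges (a single edge where a_ij = a_ji = -1; a double or triple edge where a_ij * a_ji = 2 or 3), the diagram is a chain of 6 nodes with one extra node attached to the third node from one end (E_7). One simple-root ordering that puts it in standard form is (alpha_2, alpha_7, alpha_5, alpha_3, alpha_6, alpha_1, alpha_4). So the algebra is type E_7.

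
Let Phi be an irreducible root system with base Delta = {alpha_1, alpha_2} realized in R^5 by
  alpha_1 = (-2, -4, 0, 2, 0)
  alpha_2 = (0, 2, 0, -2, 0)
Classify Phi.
Compute the Cartan integers a_ij = 2(alpha_i, alpha_j)/(alpha_j, alpha_j); the resulting 2x2 Cartan matrix is
[[2, -3], [-1, 2]].
The roots have two lengths (squared-length ratio 3:1); the short ones are alpha_{2}. The associated Dynkin diagram is two nodes joined by a triple edge (G_2), so the type is G_2.

G2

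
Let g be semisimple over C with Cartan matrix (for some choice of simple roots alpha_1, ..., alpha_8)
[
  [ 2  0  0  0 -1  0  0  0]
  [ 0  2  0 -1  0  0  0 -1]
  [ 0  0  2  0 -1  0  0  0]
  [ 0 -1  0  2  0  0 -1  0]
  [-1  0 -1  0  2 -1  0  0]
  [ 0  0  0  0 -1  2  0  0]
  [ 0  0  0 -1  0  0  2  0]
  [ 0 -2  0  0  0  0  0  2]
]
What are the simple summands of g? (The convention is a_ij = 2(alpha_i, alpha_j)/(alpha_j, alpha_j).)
The diagram associated to this matrix has two connected components: the simple roots {alpha_2, alpha_4, alpha_7, alpha_8} form a chain of 4 nodes with a double edge at one end; the terminal node there is the unique long simple root (C_4), and {alpha_1, alpha_3, alpha_5, alpha_6} form a chain of 2 nodes with a fork of two nodes at one end (D_4). A semisimple Lie algebra decomposes uniquely as the direct sum of simple ideals, one per connected component of its Dynkin diagram, so g ≅ C_4 ⊕ D_4 (dimension 36 + 28 = 64).

C4 ⊕ D4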